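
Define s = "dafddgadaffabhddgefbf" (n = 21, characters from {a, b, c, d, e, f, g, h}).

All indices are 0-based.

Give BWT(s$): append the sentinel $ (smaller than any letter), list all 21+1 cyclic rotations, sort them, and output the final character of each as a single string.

rank  rotation                last
    0  $dafddgadaffabhddgefbf  f
    1  abhddgefbf$dafddgadaff  f
    2  adaffabhddgefbf$dafddg  g
    3  afddgadaffabhddgefbf$d  d
    4  affabhddgefbf$dafddgad  d
    5  bf$dafddgadaffabhddgef  f
    6  bhddgefbf$dafddgadaffa  a
    7  dafddgadaffabhddgefbf$  $
    8  daffabhddgefbf$dafddga  a
    9  ddgadaffabhddgefbf$daf  f
   10  ddgefbf$dafddgadaffabh  h
   11  dgadaffabhddgefbf$dafd  d
   12  dgefbf$dafddgadaffabhd  d
   13  efbf$dafddgadaffabhddg  g
   14  f$dafddgadaffabhddgefb  b
   15  fabhddgefbf$dafddgadaf  f
   16  fbf$dafddgadaffabhddge  e
   17  fddgadaffabhddgefbf$da  a
   18  ffabhddgefbf$dafddgada  a
   19  gadaffabhddgefbf$dafdd  d
   20  gefbf$dafddgadaffabhdd  d
   21  hddgefbf$dafddgadaffab  b

ffgddfa$afhddgbfeaaddb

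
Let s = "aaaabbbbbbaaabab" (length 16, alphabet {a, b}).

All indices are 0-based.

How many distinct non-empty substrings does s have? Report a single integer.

101

rank | idx | suffix
   0 |   0 | aaaabbbbbbaaabab
   1 |  10 | aaabab
   2 |   1 | aaabbbbbbaaabab
   3 |  11 | aabab
   4 |   2 | aabbbbbbaaabab
   5 |  14 | ab
   6 |  12 | abab
   7 |   3 | abbbbbbaaabab
   8 |  15 | b
   9 |   9 | baaabab
  10 |  13 | bab
  11 |   8 | bbaaabab
  12 |   7 | bbbaaabab
  13 |   6 | bbbbaaabab
  14 |   5 | bbbbbaaabab
  15 |   4 | bbbbbbaaabab

SA = [0, 10, 1, 11, 2, 14, 12, 3, 15, 9, 13, 8, 7, 6, 5, 4]
i: (SA[i-1],SA[i]) lcp shared
  1: (0,10) 3 'aaa'
  2: (10,1) 4 'aaab'
  3: (1,11) 2 'aa'
  4: (11,2) 3 'aab'
  5: (2,14) 1 'a'
  6: (14,12) 2 'ab'
  7: (12,3) 2 'ab'
  8: (3,15) 0 ''
  9: (15,9) 1 'b'
  10: (9,13) 2 'ba'
  11: (13,8) 1 'b'
  12: (8,7) 2 'bb'
  13: (7,6) 3 'bbb'
  14: (6,5) 4 'bbbb'
  15: (5,4) 5 'bbbbb'

n(n+1)/2 = 16·17/2 = 136
Σ LCP = 0 + 3 + 4 + 2 + 3 + 1 + 2 + 2 + 0 + 1 + 2 + 1 + 2 + 3 + 4 + 5 = 35
distinct = 136 − 35 = 101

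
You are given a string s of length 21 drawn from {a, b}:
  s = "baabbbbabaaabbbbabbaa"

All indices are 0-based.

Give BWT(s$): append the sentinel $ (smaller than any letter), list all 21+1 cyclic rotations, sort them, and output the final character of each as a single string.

aabbbabbaaba$bbabbbbaa

rank  rotation                last
    0  $baabbbbabaaabbbbabbaa  a
    1  a$baabbbbabaaabbbbabba  a
    2  aa$baabbbbabaaabbbbabb  b
    3  aaabbbbabbaa$baabbbbab  b
    4  aabbbbabaaabbbbabbaa$b  b
    5  aabbbbabbaa$baabbbbaba  a
    6  abaaabbbbabbaa$baabbbb  b
    7  abbaa$baabbbbabaaabbbb  b
    8  abbbbabaaabbbbabbaa$ba  a
    9  abbbbabbaa$baabbbbabaa  a
   10  baa$baabbbbabaaabbbbab  b
   11  baaabbbbabbaa$baabbbba  a
   12  baabbbbabaaabbbbabbaa$  $
   13  babaaabbbbabbaa$baabbb  b
   14  babbaa$baabbbbabaaabbb  b
   15  bbaa$baabbbbabaaabbbba  a
   16  bbabaaabbbbabbaa$baabb  b
   17  bbabbaa$baabbbbabaaabb  b
   18  bbbabaaabbbbabbaa$baab  b
   19  bbbabbaa$baabbbbabaaab  b
   20  bbbbabaaabbbbabbaa$baa  a
   21  bbbbabbaa$baabbbbabaaa  a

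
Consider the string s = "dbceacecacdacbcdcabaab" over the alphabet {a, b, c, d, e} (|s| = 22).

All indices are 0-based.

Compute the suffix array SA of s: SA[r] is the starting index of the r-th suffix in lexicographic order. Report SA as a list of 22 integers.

rank→(start, suffix):
  0 → (19, 'aab')
  1 → (20, 'ab')
  2 → (17, 'abaab')
  3 → (11, 'acbcdcabaab')
  4 → (8, 'acdacbcdcabaab')
  5 → (4, 'acecacdacbcdcabaab')
  6 → (21, 'b')
  7 → (18, 'baab')
  8 → (13, 'bcdcabaab')
  9 → (1, 'bceacecacdacbcdcabaab')
  10 → (16, 'cabaab')
  11 → (7, 'cacdacbcdcabaab')
  12 → (12, 'cbcdcabaab')
  13 → (9, 'cdacbcdcabaab')
  14 → (14, 'cdcabaab')
  15 → (2, 'ceacecacdacbcdcabaab')
  16 → (5, 'cecacdacbcdcabaab')
  17 → (10, 'dacbcdcabaab')
  18 → (0, 'dbceacecacdacbcdcabaab')
  19 → (15, 'dcabaab')
  20 → (3, 'eacecacdacbcdcabaab')
  21 → (6, 'ecacdacbcdcabaab')

[19, 20, 17, 11, 8, 4, 21, 18, 13, 1, 16, 7, 12, 9, 14, 2, 5, 10, 0, 15, 3, 6]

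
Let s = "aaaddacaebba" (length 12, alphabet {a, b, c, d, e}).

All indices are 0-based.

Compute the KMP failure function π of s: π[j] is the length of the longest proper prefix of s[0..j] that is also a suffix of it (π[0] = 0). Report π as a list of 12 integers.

[0, 1, 2, 0, 0, 1, 0, 1, 0, 0, 0, 1]

π[0] = 0
j=1 s[j]='a': π[1]=1 (border 'a')
j=2 s[j]='a': π[2]=2 (border 'aa')
j=3 s[j]='d': k: 2→1→0; π[3]=0 (border '')
j=4 s[j]='d': π[4]=0 (border '')
j=5 s[j]='a': π[5]=1 (border 'a')
j=6 s[j]='c': k: 1→0; π[6]=0 (border '')
j=7 s[j]='a': π[7]=1 (border 'a')
j=8 s[j]='e': k: 1→0; π[8]=0 (border '')
j=9 s[j]='b': π[9]=0 (border '')
j=10 s[j]='b': π[10]=0 (border '')
j=11 s[j]='a': π[11]=1 (border 'a')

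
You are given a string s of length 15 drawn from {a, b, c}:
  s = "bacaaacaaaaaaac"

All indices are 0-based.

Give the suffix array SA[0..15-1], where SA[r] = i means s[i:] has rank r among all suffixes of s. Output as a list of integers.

sorted suffixes:
  #0 SA[0]=7  'aaaaaaac'
  #1 SA[1]=8  'aaaaaac'
  #2 SA[2]=9  'aaaaac'
  #3 SA[3]=10  'aaaac'
  #4 SA[4]=11  'aaac'
  #5 SA[5]=3  'aaacaaaaaaac'
  #6 SA[6]=12  'aac'
  #7 SA[7]=4  'aacaaaaaaac'
  #8 SA[8]=13  'ac'
  #9 SA[9]=5  'acaaaaaaac'
  #10 SA[10]=1  'acaaacaaaaaaac'
  #11 SA[11]=0  'bacaaacaaaaaaac'
  #12 SA[12]=14  'c'
  #13 SA[13]=6  'caaaaaaac'
  #14 SA[14]=2  'caaacaaaaaaac'

[7, 8, 9, 10, 11, 3, 12, 4, 13, 5, 1, 0, 14, 6, 2]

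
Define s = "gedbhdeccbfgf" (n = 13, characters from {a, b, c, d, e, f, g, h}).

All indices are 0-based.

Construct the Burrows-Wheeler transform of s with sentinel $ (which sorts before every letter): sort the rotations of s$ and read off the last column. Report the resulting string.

rank  rotation        last
    0  $gedbhdeccbfgf  f
    1  bfgf$gedbhdecc  c
    2  bhdeccbfgf$ged  d
    3  cbfgf$gedbhdec  c
    4  ccbfgf$gedbhde  e
    5  dbhdeccbfgf$ge  e
    6  deccbfgf$gedbh  h
    7  eccbfgf$gedbhd  d
    8  edbhdeccbfgf$g  g
    9  f$gedbhdeccbfg  g
   10  fgf$gedbhdeccb  b
   11  gedbhdeccbfgf$  $
   12  gf$gedbhdeccbf  f
   13  hdeccbfgf$gedb  b

fcdceehdggb$fb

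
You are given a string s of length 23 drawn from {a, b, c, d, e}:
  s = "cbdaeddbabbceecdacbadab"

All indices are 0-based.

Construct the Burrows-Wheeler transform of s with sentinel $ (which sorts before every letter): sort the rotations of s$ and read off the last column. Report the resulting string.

rank  rotation                  last
    0  $cbdaeddbabbceecdacbadab  b
    1  ab$cbdaeddbabbceecdacbad  d
    2  abbceecdacbadab$cbdaeddb  b
    3  acbadab$cbdaeddbabbceecd  d
    4  adab$cbdaeddbabbceecdacb  b
    5  aeddbabbceecdacbadab$cbd  d
    6  b$cbdaeddbabbceecdacbada  a
    7  babbceecdacbadab$cbdaedd  d
    8  badab$cbdaeddbabbceecdac  c
    9  bbceecdacbadab$cbdaeddba  a
   10  bceecdacbadab$cbdaeddbab  b
   11  bdaeddbabbceecdacbadab$c  c
   12  cbadab$cbdaeddbabbceecda  a
   13  cbdaeddbabbceecdacbadab$  $
   14  cdacbadab$cbdaeddbabbcee  e
   15  ceecdacbadab$cbdaeddbabb  b
   16  dab$cbdaeddbabbceecdacba  a
   17  dacbadab$cbdaeddbabbceec  c
   18  daeddbabbceecdacbadab$cb  b
   19  dbabbceecdacbadab$cbdaed  d
   20  ddbabbceecdacbadab$cbdae  e
   21  ecdacbadab$cbdaeddbabbce  e
   22  eddbabbceecdacbadab$cbda  a
   23  eecdacbadab$cbdaeddbabbc  c

bdbdbdadcabca$ebacbdeeac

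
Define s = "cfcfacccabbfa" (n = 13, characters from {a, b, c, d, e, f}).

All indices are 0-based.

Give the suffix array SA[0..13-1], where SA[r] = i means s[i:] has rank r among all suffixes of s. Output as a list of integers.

[12, 8, 4, 9, 10, 7, 6, 5, 2, 0, 11, 3, 1]

rank→(start, suffix):
  0 → (12, 'a')
  1 → (8, 'abbfa')
  2 → (4, 'acccabbfa')
  3 → (9, 'bbfa')
  4 → (10, 'bfa')
  5 → (7, 'cabbfa')
  6 → (6, 'ccabbfa')
  7 → (5, 'cccabbfa')
  8 → (2, 'cfacccabbfa')
  9 → (0, 'cfcfacccabbfa')
  10 → (11, 'fa')
  11 → (3, 'facccabbfa')
  12 → (1, 'fcfacccabbfa')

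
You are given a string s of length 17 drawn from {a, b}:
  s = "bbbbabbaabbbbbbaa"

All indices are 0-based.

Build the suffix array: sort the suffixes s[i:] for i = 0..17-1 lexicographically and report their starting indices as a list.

rank→(start, suffix):
  0 → (16, 'a')
  1 → (15, 'aa')
  2 → (7, 'aabbbbbbaa')
  3 → (4, 'abbaabbbbbbaa')
  4 → (8, 'abbbbbbaa')
  5 → (14, 'baa')
  6 → (6, 'baabbbbbbaa')
  7 → (3, 'babbaabbbbbbaa')
  8 → (13, 'bbaa')
  9 → (5, 'bbaabbbbbbaa')
  10 → (2, 'bbabbaabbbbbbaa')
  11 → (12, 'bbbaa')
  12 → (1, 'bbbabbaabbbbbbaa')
  13 → (11, 'bbbbaa')
  14 → (0, 'bbbbabbaabbbbbbaa')
  15 → (10, 'bbbbbaa')
  16 → (9, 'bbbbbbaa')

[16, 15, 7, 4, 8, 14, 6, 3, 13, 5, 2, 12, 1, 11, 0, 10, 9]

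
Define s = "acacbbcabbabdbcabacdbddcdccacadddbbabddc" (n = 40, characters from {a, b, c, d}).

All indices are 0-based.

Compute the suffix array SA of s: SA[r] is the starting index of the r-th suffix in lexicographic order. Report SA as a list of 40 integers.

sorted suffixes:
  #0 SA[0]=15  'abacdbddcdccacadddbbabddc'
  #1 SA[1]=7  'abbabdbcabacdbddcdccacadddbbabddc'
  #2 SA[2]=10  'abdbcabacdbddcdccacadddbbabddc'
  #3 SA[3]=35  'abddc'
  #4 SA[4]=0  'acacbbcabbabdbcabacdbddcdccacadddbbabddc'
  #5 SA[5]=27  'acadddbbabddc'
  #6 SA[6]=2  'acbbcabbabdbcabacdbddcdccacadddbbabddc'
  #7 SA[7]=17  'acdbddcdccacadddbbabddc'
  #8 SA[8]=29  'adddbbabddc'
  #9 SA[9]=9  'babdbcabacdbddcdccacadddbbabddc'
  #10 SA[10]=34  'babddc'
  #11 SA[11]=16  'bacdbddcdccacadddbbabddc'
  #12 SA[12]=8  'bbabdbcabacdbddcdccacadddbbabddc'
  #13 SA[13]=33  'bbabddc'
  #14 SA[14]=4  'bbcabbabdbcabacdbddcdccacadddbbabddc'
  #15 SA[15]=13  'bcabacdbddcdccacadddbbabddc'
  #16 SA[16]=5  'bcabbabdbcabacdbddcdccacadddbbabddc'
  #17 SA[17]=11  'bdbcabacdbddcdccacadddbbabddc'
  #18 SA[18]=36  'bddc'
  #19 SA[19]=20  'bddcdccacadddbbabddc'
  #20 SA[20]=39  'c'
  #21 SA[21]=14  'cabacdbddcdccacadddbbabddc'
  #22 SA[22]=6  'cabbabdbcabacdbddcdccacadddbbabddc'
  #23 SA[23]=26  'cacadddbbabddc'
  #24 SA[24]=1  'cacbbcabbabdbcabacdbddcdccacadddbbabddc'
  #25 SA[25]=28  'cadddbbabddc'
  #26 SA[26]=3  'cbbcabbabdbcabacdbddcdccacadddbbabddc'
  #27 SA[27]=25  'ccacadddbbabddc'
  #28 SA[28]=18  'cdbddcdccacadddbbabddc'
  #29 SA[29]=23  'cdccacadddbbabddc'
  #30 SA[30]=32  'dbbabddc'
  #31 SA[31]=12  'dbcabacdbddcdccacadddbbabddc'
  #32 SA[32]=19  'dbddcdccacadddbbabddc'
  #33 SA[33]=38  'dc'
  #34 SA[34]=24  'dccacadddbbabddc'
  #35 SA[35]=22  'dcdccacadddbbabddc'
  #36 SA[36]=31  'ddbbabddc'
  #37 SA[37]=37  'ddc'
  #38 SA[38]=21  'ddcdccacadddbbabddc'
  #39 SA[39]=30  'dddbbabddc'

[15, 7, 10, 35, 0, 27, 2, 17, 29, 9, 34, 16, 8, 33, 4, 13, 5, 11, 36, 20, 39, 14, 6, 26, 1, 28, 3, 25, 18, 23, 32, 12, 19, 38, 24, 22, 31, 37, 21, 30]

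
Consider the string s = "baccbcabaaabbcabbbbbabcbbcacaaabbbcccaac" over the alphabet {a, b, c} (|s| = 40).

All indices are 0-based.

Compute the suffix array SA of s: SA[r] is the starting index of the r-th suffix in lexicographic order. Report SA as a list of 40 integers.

[28, 8, 29, 9, 37, 6, 14, 30, 10, 20, 38, 26, 1, 7, 19, 0, 18, 17, 16, 15, 31, 11, 23, 32, 4, 12, 24, 21, 33, 39, 27, 36, 5, 13, 25, 22, 3, 35, 2, 34]

rank→(start, suffix):
  0 → (28, 'aaabbbcccaac')
  1 → (8, 'aaabbcabbbbbabcbbcacaaabbbcccaac')
  2 → (29, 'aabbbcccaac')
  3 → (9, 'aabbcabbbbbabcbbcacaaabbbcccaac')
  4 → (37, 'aac')
  5 → (6, 'abaaabbcabbbbbabcbbcacaaabbbcccaac')
  6 → (14, 'abbbbbabcbbcacaaabbbcccaac')
  7 → (30, 'abbbcccaac')
  8 → (10, 'abbcabbbbbabcbbcacaaabbbcccaac')
  9 → (20, 'abcbbcacaaabbbcccaac')
  10 → (38, 'ac')
  11 → (26, 'acaaabbbcccaac')
  12 → (1, 'accbcabaaabbcabbbbbabcbbcacaaabbbcccaac')
  13 → (7, 'baaabbcabbbbbabcbbcacaaabbbcccaac')
  14 → (19, 'babcbbcacaaabbbcccaac')
  15 → (0, 'baccbcabaaabbcabbbbbabcbbcacaaabbbcccaac')
  16 → (18, 'bbabcbbcacaaabbbcccaac')
  17 → (17, 'bbbabcbbcacaaabbbcccaac')
  18 → (16, 'bbbbabcbbcacaaabbbcccaac')
  19 → (15, 'bbbbbabcbbcacaaabbbcccaac')
  20 → (31, 'bbbcccaac')
  21 → (11, 'bbcabbbbbabcbbcacaaabbbcccaac')
  22 → (23, 'bbcacaaabbbcccaac')
  23 → (32, 'bbcccaac')
  24 → (4, 'bcabaaabbcabbbbbabcbbcacaaabbbcccaac')
  25 → (12, 'bcabbbbbabcbbcacaaabbbcccaac')
  26 → (24, 'bcacaaabbbcccaac')
  27 → (21, 'bcbbcacaaabbbcccaac')
  28 → (33, 'bcccaac')
  29 → (39, 'c')
  30 → (27, 'caaabbbcccaac')
  31 → (36, 'caac')
  32 → (5, 'cabaaabbcabbbbbabcbbcacaaabbbcccaac')
  33 → (13, 'cabbbbbabcbbcacaaabbbcccaac')
  34 → (25, 'cacaaabbbcccaac')
  35 → (22, 'cbbcacaaabbbcccaac')
  36 → (3, 'cbcabaaabbcabbbbbabcbbcacaaabbbcccaac')
  37 → (35, 'ccaac')
  38 → (2, 'ccbcabaaabbcabbbbbabcbbcacaaabbbcccaac')
  39 → (34, 'cccaac')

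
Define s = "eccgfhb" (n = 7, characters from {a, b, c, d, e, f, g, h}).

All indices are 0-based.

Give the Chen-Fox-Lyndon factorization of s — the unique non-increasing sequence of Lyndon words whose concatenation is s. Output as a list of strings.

["e", "ccgfh", "b"]

emit factor 1: 'e' (i=0, period=1)
emit factor 2: 'ccgfh' (i=1, period=5)
emit factor 3: 'b' (i=6, period=1)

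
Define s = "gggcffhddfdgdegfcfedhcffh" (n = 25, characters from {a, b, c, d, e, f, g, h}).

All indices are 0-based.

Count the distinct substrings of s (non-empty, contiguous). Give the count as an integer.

298

sorted suffixes:
  #0 SA[0]=16  'cfedhcffh'
  #1 SA[1]=21  'cffh'
  #2 SA[2]=3  'cffhddfdgdegfcfedhcffh'
  #3 SA[3]=7  'ddfdgdegfcfedhcffh'
  #4 SA[4]=12  'degfcfedhcffh'
  #5 SA[5]=8  'dfdgdegfcfedhcffh'
  #6 SA[6]=10  'dgdegfcfedhcffh'
  #7 SA[7]=19  'dhcffh'
  #8 SA[8]=18  'edhcffh'
  #9 SA[9]=13  'egfcfedhcffh'
  #10 SA[10]=15  'fcfedhcffh'
  #11 SA[11]=9  'fdgdegfcfedhcffh'
  #12 SA[12]=17  'fedhcffh'
  #13 SA[13]=22  'ffh'
  #14 SA[14]=4  'ffhddfdgdegfcfedhcffh'
  #15 SA[15]=23  'fh'
  #16 SA[16]=5  'fhddfdgdegfcfedhcffh'
  #17 SA[17]=2  'gcffhddfdgdegfcfedhcffh'
  #18 SA[18]=11  'gdegfcfedhcffh'
  #19 SA[19]=14  'gfcfedhcffh'
  #20 SA[20]=1  'ggcffhddfdgdegfcfedhcffh'
  #21 SA[21]=0  'gggcffhddfdgdegfcfedhcffh'
  #22 SA[22]=24  'h'
  #23 SA[23]=20  'hcffh'
  #24 SA[24]=6  'hddfdgdegfcfedhcffh'

SA = [16, 21, 3, 7, 12, 8, 10, 19, 18, 13, 15, 9, 17, 22, 4, 23, 5, 2, 11, 14, 1, 0, 24, 20, 6]
[i] adj suffixes → lcp
  [1] 16/21 → 2 ('cf')
  [2] 21/3 → 4 ('cffh')
  [3] 3/7 → 0 ('')
  [4] 7/12 → 1 ('d')
  [5] 12/8 → 1 ('d')
  [6] 8/10 → 1 ('d')
  [7] 10/19 → 1 ('d')
  [8] 19/18 → 0 ('')
  [9] 18/13 → 1 ('e')
  [10] 13/15 → 0 ('')
  [11] 15/9 → 1 ('f')
  [12] 9/17 → 1 ('f')
  [13] 17/22 → 1 ('f')
  [14] 22/4 → 3 ('ffh')
  [15] 4/23 → 1 ('f')
  [16] 23/5 → 2 ('fh')
  [17] 5/2 → 0 ('')
  [18] 2/11 → 1 ('g')
  [19] 11/14 → 1 ('g')
  [20] 14/1 → 1 ('g')
  [21] 1/0 → 2 ('gg')
  [22] 0/24 → 0 ('')
  [23] 24/20 → 1 ('h')
  [24] 20/6 → 1 ('h')

n(n+1)/2 = 25·26/2 = 325
Σ LCP = 0 + 2 + 4 + 0 + 1 + 1 + 1 + 1 + 0 + 1 + 0 + 1 + 1 + 1 + 3 + 1 + 2 + 0 + 1 + 1 + 1 + 2 + 0 + 1 + 1 = 27
distinct = 325 − 27 = 298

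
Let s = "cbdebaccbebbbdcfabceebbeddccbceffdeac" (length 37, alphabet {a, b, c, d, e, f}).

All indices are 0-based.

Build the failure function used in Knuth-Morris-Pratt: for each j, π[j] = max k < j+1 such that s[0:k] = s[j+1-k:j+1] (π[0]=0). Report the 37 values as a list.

π[0] = 0
j=1 s[j]='b': π[1]=0 (border '')
j=2 s[j]='d': π[2]=0 (border '')
j=3 s[j]='e': π[3]=0 (border '')
j=4 s[j]='b': π[4]=0 (border '')
j=5 s[j]='a': π[5]=0 (border '')
j=6 s[j]='c': π[6]=1 (border 'c')
j=7 s[j]='c': k: 1→0; π[7]=1 (border 'c')
j=8 s[j]='b': π[8]=2 (border 'cb')
j=9 s[j]='e': k: 2→0; π[9]=0 (border '')
j=10 s[j]='b': π[10]=0 (border '')
j=11 s[j]='b': π[11]=0 (border '')
j=12 s[j]='b': π[12]=0 (border '')
j=13 s[j]='d': π[13]=0 (border '')
j=14 s[j]='c': π[14]=1 (border 'c')
j=15 s[j]='f': k: 1→0; π[15]=0 (border '')
j=16 s[j]='a': π[16]=0 (border '')
j=17 s[j]='b': π[17]=0 (border '')
j=18 s[j]='c': π[18]=1 (border 'c')
j=19 s[j]='e': k: 1→0; π[19]=0 (border '')
j=20 s[j]='e': π[20]=0 (border '')
j=21 s[j]='b': π[21]=0 (border '')
j=22 s[j]='b': π[22]=0 (border '')
j=23 s[j]='e': π[23]=0 (border '')
j=24 s[j]='d': π[24]=0 (border '')
j=25 s[j]='d': π[25]=0 (border '')
j=26 s[j]='c': π[26]=1 (border 'c')
j=27 s[j]='c': k: 1→0; π[27]=1 (border 'c')
j=28 s[j]='b': π[28]=2 (border 'cb')
j=29 s[j]='c': k: 2→0; π[29]=1 (border 'c')
j=30 s[j]='e': k: 1→0; π[30]=0 (border '')
j=31 s[j]='f': π[31]=0 (border '')
j=32 s[j]='f': π[32]=0 (border '')
j=33 s[j]='d': π[33]=0 (border '')
j=34 s[j]='e': π[34]=0 (border '')
j=35 s[j]='a': π[35]=0 (border '')
j=36 s[j]='c': π[36]=1 (border 'c')

[0, 0, 0, 0, 0, 0, 1, 1, 2, 0, 0, 0, 0, 0, 1, 0, 0, 0, 1, 0, 0, 0, 0, 0, 0, 0, 1, 1, 2, 1, 0, 0, 0, 0, 0, 0, 1]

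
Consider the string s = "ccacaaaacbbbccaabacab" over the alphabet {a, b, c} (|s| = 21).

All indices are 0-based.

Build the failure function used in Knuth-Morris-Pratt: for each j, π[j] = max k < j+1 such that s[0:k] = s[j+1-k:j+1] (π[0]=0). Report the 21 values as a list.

π[0] = 0
j=1 s[j]='c': π[1]=1 (border 'c')
j=2 s[j]='a': k: 1→0; π[2]=0 (border '')
j=3 s[j]='c': π[3]=1 (border 'c')
j=4 s[j]='a': k: 1→0; π[4]=0 (border '')
j=5 s[j]='a': π[5]=0 (border '')
j=6 s[j]='a': π[6]=0 (border '')
j=7 s[j]='a': π[7]=0 (border '')
j=8 s[j]='c': π[8]=1 (border 'c')
j=9 s[j]='b': k: 1→0; π[9]=0 (border '')
j=10 s[j]='b': π[10]=0 (border '')
j=11 s[j]='b': π[11]=0 (border '')
j=12 s[j]='c': π[12]=1 (border 'c')
j=13 s[j]='c': π[13]=2 (border 'cc')
j=14 s[j]='a': π[14]=3 (border 'cca')
j=15 s[j]='a': k: 3→0; π[15]=0 (border '')
j=16 s[j]='b': π[16]=0 (border '')
j=17 s[j]='a': π[17]=0 (border '')
j=18 s[j]='c': π[18]=1 (border 'c')
j=19 s[j]='a': k: 1→0; π[19]=0 (border '')
j=20 s[j]='b': π[20]=0 (border '')

[0, 1, 0, 1, 0, 0, 0, 0, 1, 0, 0, 0, 1, 2, 3, 0, 0, 0, 1, 0, 0]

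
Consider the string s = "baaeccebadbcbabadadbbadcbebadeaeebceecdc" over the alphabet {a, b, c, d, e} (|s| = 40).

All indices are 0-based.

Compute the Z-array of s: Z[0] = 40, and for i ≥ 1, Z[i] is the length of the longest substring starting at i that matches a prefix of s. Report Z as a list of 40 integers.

Z[0]=40
i=1: outside box; Z[1]=0
i=2: outside box; Z[2]=0
i=3: outside box; Z[3]=0
i=4: outside box; Z[4]=0
i=5: outside box; Z[5]=0
i=6: outside box; Z[6]=0
i=7: outside box; Z[7]=2 grow→box=[7,9)
i=8: min(r-i=1, Z[1]=0)=0; Z[8]=0
i=9: outside box; Z[9]=0
i=10: outside box; Z[10]=1 grow→box=[10,11)
i=11: outside box; Z[11]=0
i=12: outside box; Z[12]=2 grow→box=[12,14)
i=13: min(r-i=1, Z[1]=0)=0; Z[13]=0
i=14: outside box; Z[14]=2 grow→box=[14,16)
i=15: min(r-i=1, Z[1]=0)=0; Z[15]=0
i=16: outside box; Z[16]=0
i=17: outside box; Z[17]=0
i=18: outside box; Z[18]=0
i=19: outside box; Z[19]=1 grow→box=[19,20)
i=20: outside box; Z[20]=2 grow→box=[20,22)
i=21: min(r-i=1, Z[1]=0)=0; Z[21]=0
i=22: outside box; Z[22]=0
i=23: outside box; Z[23]=0
i=24: outside box; Z[24]=1 grow→box=[24,25)
i=25: outside box; Z[25]=0
i=26: outside box; Z[26]=2 grow→box=[26,28)
i=27: min(r-i=1, Z[1]=0)=0; Z[27]=0
i=28: outside box; Z[28]=0
i=29: outside box; Z[29]=0
i=30: outside box; Z[30]=0
i=31: outside box; Z[31]=0
i=32: outside box; Z[32]=0
i=33: outside box; Z[33]=1 grow→box=[33,34)
i=34: outside box; Z[34]=0
i=35: outside box; Z[35]=0
i=36: outside box; Z[36]=0
i=37: outside box; Z[37]=0
i=38: outside box; Z[38]=0
i=39: outside box; Z[39]=0

[40, 0, 0, 0, 0, 0, 0, 2, 0, 0, 1, 0, 2, 0, 2, 0, 0, 0, 0, 1, 2, 0, 0, 0, 1, 0, 2, 0, 0, 0, 0, 0, 0, 1, 0, 0, 0, 0, 0, 0]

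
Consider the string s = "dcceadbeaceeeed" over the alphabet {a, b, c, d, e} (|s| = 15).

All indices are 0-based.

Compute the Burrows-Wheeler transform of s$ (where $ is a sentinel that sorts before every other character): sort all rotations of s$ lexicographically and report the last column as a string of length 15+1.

deeddcaea$bceeec

rank  rotation          last
    0  $dcceadbeaceeeed  d
    1  aceeeed$dcceadbe  e
    2  adbeaceeeed$dcce  e
    3  beaceeeed$dccead  d
    4  cceadbeaceeeed$d  d
    5  ceadbeaceeeed$dc  c
    6  ceeeed$dcceadbea  a
    7  d$dcceadbeaceeee  e
    8  dbeaceeeed$dccea  a
    9  dcceadbeaceeeed$  $
   10  eaceeeed$dcceadb  b
   11  eadbeaceeeed$dcc  c
   12  ed$dcceadbeaceee  e
   13  eed$dcceadbeacee  e
   14  eeed$dcceadbeace  e
   15  eeeed$dcceadbeac  c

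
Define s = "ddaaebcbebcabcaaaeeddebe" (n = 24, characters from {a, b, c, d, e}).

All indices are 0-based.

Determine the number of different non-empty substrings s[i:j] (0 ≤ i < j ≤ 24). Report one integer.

rank→(start, suffix):
  0 → (14, 'aaaeeddebe')
  1 → (2, 'aaebcbebcabcaaaeeddebe')
  2 → (15, 'aaeeddebe')
  3 → (11, 'abcaaaeeddebe')
  4 → (3, 'aebcbebcabcaaaeeddebe')
  5 → (16, 'aeeddebe')
  6 → (12, 'bcaaaeeddebe')
  7 → (9, 'bcabcaaaeeddebe')
  8 → (5, 'bcbebcabcaaaeeddebe')
  9 → (22, 'be')
  10 → (7, 'bebcabcaaaeeddebe')
  11 → (13, 'caaaeeddebe')
  12 → (10, 'cabcaaaeeddebe')
  13 → (6, 'cbebcabcaaaeeddebe')
  14 → (1, 'daaebcbebcabcaaaeeddebe')
  15 → (0, 'ddaaebcbebcabcaaaeeddebe')
  16 → (19, 'ddebe')
  17 → (20, 'debe')
  18 → (23, 'e')
  19 → (8, 'ebcabcaaaeeddebe')
  20 → (4, 'ebcbebcabcaaaeeddebe')
  21 → (21, 'ebe')
  22 → (18, 'eddebe')
  23 → (17, 'eeddebe')

SA = [14, 2, 15, 11, 3, 16, 12, 9, 5, 22, 7, 13, 10, 6, 1, 0, 19, 20, 23, 8, 4, 21, 18, 17]
rank  pair      lcp
   1  s[14:],s[2:]  2  'aa'
   2  s[2:],s[15:]  3  'aae'
   3  s[15:],s[11:]  1  'a'
   4  s[11:],s[3:]  1  'a'
   5  s[3:],s[16:]  2  'ae'
   6  s[16:],s[12:]  0  ''
   7  s[12:],s[9:]  3  'bca'
   8  s[9:],s[5:]  2  'bc'
   9  s[5:],s[22:]  1  'b'
  10  s[22:],s[7:]  2  'be'
  11  s[7:],s[13:]  0  ''
  12  s[13:],s[10:]  2  'ca'
  13  s[10:],s[6:]  1  'c'
  14  s[6:],s[1:]  0  ''
  15  s[1:],s[0:]  1  'd'
  16  s[0:],s[19:]  2  'dd'
  17  s[19:],s[20:]  1  'd'
  18  s[20:],s[23:]  0  ''
  19  s[23:],s[8:]  1  'e'
  20  s[8:],s[4:]  3  'ebc'
  21  s[4:],s[21:]  2  'eb'
  22  s[21:],s[18:]  1  'e'
  23  s[18:],s[17:]  1  'e'

n(n+1)/2 = 24·25/2 = 300
Σ LCP = 0 + 2 + 3 + 1 + 1 + 2 + 0 + 3 + 2 + 1 + 2 + 0 + 2 + 1 + 0 + 1 + 2 + 1 + 0 + 1 + 3 + 2 + 1 + 1 = 32
distinct = 300 − 32 = 268

268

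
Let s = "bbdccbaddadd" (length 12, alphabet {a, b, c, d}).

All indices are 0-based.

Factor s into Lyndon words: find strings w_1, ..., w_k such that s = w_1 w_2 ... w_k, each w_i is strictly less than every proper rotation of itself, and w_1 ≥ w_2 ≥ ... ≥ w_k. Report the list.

["bbdcc", "b", "add", "add"]

emit factor 1: 'bbdcc' (i=0, period=5)
emit factor 2: 'b' (i=5, period=1)
emit factor 3: 'add' (i=6, period=3)
emit factor 4: 'add' (i=9, period=3)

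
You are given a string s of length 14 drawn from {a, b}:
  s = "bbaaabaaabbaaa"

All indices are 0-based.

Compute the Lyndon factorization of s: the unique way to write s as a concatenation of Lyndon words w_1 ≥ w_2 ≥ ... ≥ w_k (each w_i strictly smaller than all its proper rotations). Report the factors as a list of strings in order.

emit factor 1: 'b' (i=0, period=1)
emit factor 2: 'b' (i=1, period=1)
emit factor 3: 'aaabaaabb' (i=2, period=9)
emit factor 4: 'a' (i=11, period=1)
emit factor 5: 'a' (i=12, period=1)
emit factor 6: 'a' (i=13, period=1)

["b", "b", "aaabaaabb", "a", "a", "a"]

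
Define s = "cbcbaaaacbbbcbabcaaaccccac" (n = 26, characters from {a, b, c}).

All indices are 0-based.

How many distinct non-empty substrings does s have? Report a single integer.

304

rank→(start, suffix):
  0 → (4, 'aaaacbbbcbabcaaaccccac')
  1 → (5, 'aaacbbbcbabcaaaccccac')
  2 → (17, 'aaaccccac')
  3 → (6, 'aacbbbcbabcaaaccccac')
  4 → (18, 'aaccccac')
  5 → (14, 'abcaaaccccac')
  6 → (24, 'ac')
  7 → (7, 'acbbbcbabcaaaccccac')
  8 → (19, 'accccac')
  9 → (3, 'baaaacbbbcbabcaaaccccac')
  10 → (13, 'babcaaaccccac')
  11 → (9, 'bbbcbabcaaaccccac')
  12 → (10, 'bbcbabcaaaccccac')
  13 → (15, 'bcaaaccccac')
  14 → (1, 'bcbaaaacbbbcbabcaaaccccac')
  15 → (11, 'bcbabcaaaccccac')
  16 → (25, 'c')
  17 → (16, 'caaaccccac')
  18 → (23, 'cac')
  19 → (2, 'cbaaaacbbbcbabcaaaccccac')
  20 → (12, 'cbabcaaaccccac')
  21 → (8, 'cbbbcbabcaaaccccac')
  22 → (0, 'cbcbaaaacbbbcbabcaaaccccac')
  23 → (22, 'ccac')
  24 → (21, 'cccac')
  25 → (20, 'ccccac')

SA = [4, 5, 17, 6, 18, 14, 24, 7, 19, 3, 13, 9, 10, 15, 1, 11, 25, 16, 23, 2, 12, 8, 0, 22, 21, 20]
rank  pair      lcp
   1  s[4:],s[5:]  3  'aaa'
   2  s[5:],s[17:]  4  'aaac'
   3  s[17:],s[6:]  2  'aa'
   4  s[6:],s[18:]  3  'aac'
   5  s[18:],s[14:]  1  'a'
   6  s[14:],s[24:]  1  'a'
   7  s[24:],s[7:]  2  'ac'
   8  s[7:],s[19:]  2  'ac'
   9  s[19:],s[3:]  0  ''
  10  s[3:],s[13:]  2  'ba'
  11  s[13:],s[9:]  1  'b'
  12  s[9:],s[10:]  2  'bb'
  13  s[10:],s[15:]  1  'b'
  14  s[15:],s[1:]  2  'bc'
  15  s[1:],s[11:]  4  'bcba'
  16  s[11:],s[25:]  0  ''
  17  s[25:],s[16:]  1  'c'
  18  s[16:],s[23:]  2  'ca'
  19  s[23:],s[2:]  1  'c'
  20  s[2:],s[12:]  3  'cba'
  21  s[12:],s[8:]  2  'cb'
  22  s[8:],s[0:]  2  'cb'
  23  s[0:],s[22:]  1  'c'
  24  s[22:],s[21:]  2  'cc'
  25  s[21:],s[20:]  3  'ccc'

n(n+1)/2 = 26·27/2 = 351
Σ LCP = 0 + 3 + 4 + 2 + 3 + 1 + 1 + 2 + 2 + 0 + 2 + 1 + 2 + 1 + 2 + 4 + 0 + 1 + 2 + 1 + 3 + 2 + 2 + 1 + 2 + 3 = 47
distinct = 351 − 47 = 304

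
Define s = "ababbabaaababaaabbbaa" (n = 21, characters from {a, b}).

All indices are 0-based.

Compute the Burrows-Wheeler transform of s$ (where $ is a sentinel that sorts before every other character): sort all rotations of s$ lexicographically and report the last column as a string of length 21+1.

aabbbaabba$babaabaabaa

rank  rotation                last
    0  $ababbabaaababaaabbbaa  a
    1  a$ababbabaaababaaabbba  a
    2  aa$ababbabaaababaaabbb  b
    3  aaababaaabbbaa$ababbab  b
    4  aaabbbaa$ababbabaaabab  b
    5  aababaaabbbaa$ababbaba  a
    6  aabbbaa$ababbabaaababa  a
    7  abaaababaaabbbaa$ababb  b
    8  abaaabbbaa$ababbabaaab  b
    9  ababaaabbbaa$ababbabaa  a
   10  ababbabaaababaaabbbaa$  $
   11  abbabaaababaaabbbaa$ab  b
   12  abbbaa$ababbabaaababaa  a
   13  baa$ababbabaaababaaabb  b
   14  baaababaaabbbaa$ababba  a
   15  baaabbbaa$ababbabaaaba  a
   16  babaaababaaabbbaa$abab  b
   17  babaaabbbaa$ababbabaaa  a
   18  babbabaaababaaabbbaa$a  a
   19  bbaa$ababbabaaababaaab  b
   20  bbabaaababaaabbbaa$aba  a
   21  bbbaa$ababbabaaababaaa  a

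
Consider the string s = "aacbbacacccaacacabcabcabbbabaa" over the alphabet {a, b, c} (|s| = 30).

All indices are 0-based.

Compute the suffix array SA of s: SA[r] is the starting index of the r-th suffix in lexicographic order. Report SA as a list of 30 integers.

rank | idx | suffix
   0 |  29 | a
   1 |  28 | aa
   2 |  11 | aacacabcabcabbbabaa
   3 |   0 | aacbbacacccaacacabcabcabbbabaa
   4 |  26 | abaa
   5 |  22 | abbbabaa
   6 |  19 | abcabbbabaa
   7 |  16 | abcabcabbbabaa
   8 |  14 | acabcabcabbbabaa
   9 |  12 | acacabcabcabbbabaa
  10 |   5 | acacccaacacabcabcabbbabaa
  11 |   1 | acbbacacccaacacabcabcabbbabaa
  12 |   7 | acccaacacabcabcabbbabaa
  13 |  27 | baa
  14 |  25 | babaa
  15 |   4 | bacacccaacacabcabcabbbabaa
  16 |  24 | bbabaa
  17 |   3 | bbacacccaacacabcabcabbbabaa
  18 |  23 | bbbabaa
  19 |  20 | bcabbbabaa
  20 |  17 | bcabcabbbabaa
  21 |  10 | caacacabcabcabbbabaa
  22 |  21 | cabbbabaa
  23 |  18 | cabcabbbabaa
  24 |  15 | cabcabcabbbabaa
  25 |  13 | cacabcabcabbbabaa
  26 |   6 | cacccaacacabcabcabbbabaa
  27 |   2 | cbbacacccaacacabcabcabbbabaa
  28 |   9 | ccaacacabcabcabbbabaa
  29 |   8 | cccaacacabcabcabbbabaa

[29, 28, 11, 0, 26, 22, 19, 16, 14, 12, 5, 1, 7, 27, 25, 4, 24, 3, 23, 20, 17, 10, 21, 18, 15, 13, 6, 2, 9, 8]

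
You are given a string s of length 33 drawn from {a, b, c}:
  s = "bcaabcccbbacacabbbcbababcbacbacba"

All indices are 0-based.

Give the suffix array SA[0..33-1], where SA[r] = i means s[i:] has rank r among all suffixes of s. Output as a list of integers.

[32, 2, 20, 14, 22, 3, 12, 10, 29, 26, 31, 19, 21, 9, 28, 25, 8, 15, 16, 0, 17, 23, 4, 1, 13, 11, 30, 18, 27, 24, 7, 6, 5]

sorted suffixes:
  #0 SA[0]=32  'a'
  #1 SA[1]=2  'aabcccbbacacabbbcbababcbacbacba'
  #2 SA[2]=20  'ababcbacbacba'
  #3 SA[3]=14  'abbbcbababcbacbacba'
  #4 SA[4]=22  'abcbacbacba'
  #5 SA[5]=3  'abcccbbacacabbbcbababcbacbacba'
  #6 SA[6]=12  'acabbbcbababcbacbacba'
  #7 SA[7]=10  'acacabbbcbababcbacbacba'
  #8 SA[8]=29  'acba'
  #9 SA[9]=26  'acbacba'
  #10 SA[10]=31  'ba'
  #11 SA[11]=19  'bababcbacbacba'
  #12 SA[12]=21  'babcbacbacba'
  #13 SA[13]=9  'bacacabbbcbababcbacbacba'
  #14 SA[14]=28  'bacba'
  #15 SA[15]=25  'bacbacba'
  #16 SA[16]=8  'bbacacabbbcbababcbacbacba'
  #17 SA[17]=15  'bbbcbababcbacbacba'
  #18 SA[18]=16  'bbcbababcbacbacba'
  #19 SA[19]=0  'bcaabcccbbacacabbbcbababcbacbacba'
  #20 SA[20]=17  'bcbababcbacbacba'
  #21 SA[21]=23  'bcbacbacba'
  #22 SA[22]=4  'bcccbbacacabbbcbababcbacbacba'
  #23 SA[23]=1  'caabcccbbacacabbbcbababcbacbacba'
  #24 SA[24]=13  'cabbbcbababcbacbacba'
  #25 SA[25]=11  'cacabbbcbababcbacbacba'
  #26 SA[26]=30  'cba'
  #27 SA[27]=18  'cbababcbacbacba'
  #28 SA[28]=27  'cbacba'
  #29 SA[29]=24  'cbacbacba'
  #30 SA[30]=7  'cbbacacabbbcbababcbacbacba'
  #31 SA[31]=6  'ccbbacacabbbcbababcbacbacba'
  #32 SA[32]=5  'cccbbacacabbbcbababcbacbacba'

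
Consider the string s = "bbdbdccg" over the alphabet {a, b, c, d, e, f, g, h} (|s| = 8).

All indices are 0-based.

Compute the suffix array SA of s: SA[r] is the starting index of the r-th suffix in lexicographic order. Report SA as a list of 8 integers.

[0, 1, 3, 5, 6, 2, 4, 7]

rank→(start, suffix):
  0 → (0, 'bbdbdccg')
  1 → (1, 'bdbdccg')
  2 → (3, 'bdccg')
  3 → (5, 'ccg')
  4 → (6, 'cg')
  5 → (2, 'dbdccg')
  6 → (4, 'dccg')
  7 → (7, 'g')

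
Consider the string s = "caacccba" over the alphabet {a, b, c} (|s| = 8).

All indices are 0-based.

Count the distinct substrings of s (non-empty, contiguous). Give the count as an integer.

30

sorted suffixes:
  #0 SA[0]=7  'a'
  #1 SA[1]=1  'aacccba'
  #2 SA[2]=2  'acccba'
  #3 SA[3]=6  'ba'
  #4 SA[4]=0  'caacccba'
  #5 SA[5]=5  'cba'
  #6 SA[6]=4  'ccba'
  #7 SA[7]=3  'cccba'

SA = [7, 1, 2, 6, 0, 5, 4, 3]
[i] adj suffixes → lcp
  [1] 7/1 → 1 ('a')
  [2] 1/2 → 1 ('a')
  [3] 2/6 → 0 ('')
  [4] 6/0 → 0 ('')
  [5] 0/5 → 1 ('c')
  [6] 5/4 → 1 ('c')
  [7] 4/3 → 2 ('cc')

n(n+1)/2 = 8·9/2 = 36
Σ LCP = 0 + 1 + 1 + 0 + 0 + 1 + 1 + 2 = 6
distinct = 36 − 6 = 30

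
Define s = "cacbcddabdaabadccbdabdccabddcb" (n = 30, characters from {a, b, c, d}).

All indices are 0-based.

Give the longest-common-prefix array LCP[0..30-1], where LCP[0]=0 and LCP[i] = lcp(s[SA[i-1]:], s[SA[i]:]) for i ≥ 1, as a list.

[0, 1, 2, 3, 3, 1, 1, 0, 1, 1, 1, 3, 2, 2, 0, 2, 1, 2, 2, 1, 2, 1, 0, 2, 4, 1, 2, 3, 1, 2]

rank | idx | suffix
   0 |  10 | aabadccbdabdccabddcb
   1 |  11 | abadccbdabdccabddcb
   2 |   7 | abdaabadccbdabdccabddcb
   3 |  19 | abdccabddcb
   4 |  24 | abddcb
   5 |   1 | acbcddabdaabadccbdabdccabddcb
   6 |  13 | adccbdabdccabddcb
   7 |  29 | b
   8 |  12 | badccbdabdccabddcb
   9 |   3 | bcddabdaabadccbdabdccabddcb
  10 |   8 | bdaabadccbdabdccabddcb
  11 |  17 | bdabdccabddcb
  12 |  20 | bdccabddcb
  13 |  25 | bddcb
  14 |  23 | cabddcb
  15 |   0 | cacbcddabdaabadccbdabdccabddcb
  16 |  28 | cb
  17 |   2 | cbcddabdaabadccbdabdccabddcb
  18 |  16 | cbdabdccabddcb
  19 |  22 | ccabddcb
  20 |  15 | ccbdabdccabddcb
  21 |   4 | cddabdaabadccbdabdccabddcb
  22 |   9 | daabadccbdabdccabddcb
  23 |   6 | dabdaabadccbdabdccabddcb
  24 |  18 | dabdccabddcb
  25 |  27 | dcb
  26 |  21 | dccabddcb
  27 |  14 | dccbdabdccabddcb
  28 |   5 | ddabdaabadccbdabdccabddcb
  29 |  26 | ddcb

SA = [10, 11, 7, 19, 24, 1, 13, 29, 12, 3, 8, 17, 20, 25, 23, 0, 28, 2, 16, 22, 15, 4, 9, 6, 18, 27, 21, 14, 5, 26]
i: (SA[i-1],SA[i]) lcp shared
  1: (10,11) 1 'a'
  2: (11,7) 2 'ab'
  3: (7,19) 3 'abd'
  4: (19,24) 3 'abd'
  5: (24,1) 1 'a'
  6: (1,13) 1 'a'
  7: (13,29) 0 ''
  8: (29,12) 1 'b'
  9: (12,3) 1 'b'
  10: (3,8) 1 'b'
  11: (8,17) 3 'bda'
  12: (17,20) 2 'bd'
  13: (20,25) 2 'bd'
  14: (25,23) 0 ''
  15: (23,0) 2 'ca'
  16: (0,28) 1 'c'
  17: (28,2) 2 'cb'
  18: (2,16) 2 'cb'
  19: (16,22) 1 'c'
  20: (22,15) 2 'cc'
  21: (15,4) 1 'c'
  22: (4,9) 0 ''
  23: (9,6) 2 'da'
  24: (6,18) 4 'dabd'
  25: (18,27) 1 'd'
  26: (27,21) 2 'dc'
  27: (21,14) 3 'dcc'
  28: (14,5) 1 'd'
  29: (5,26) 2 'dd'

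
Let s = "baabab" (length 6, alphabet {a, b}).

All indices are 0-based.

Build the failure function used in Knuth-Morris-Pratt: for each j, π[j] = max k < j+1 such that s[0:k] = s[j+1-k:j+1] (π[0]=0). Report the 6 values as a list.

[0, 0, 0, 1, 2, 1]

π[0] = 0
j=1 s[j]='a': π[1]=0 (border '')
j=2 s[j]='a': π[2]=0 (border '')
j=3 s[j]='b': π[3]=1 (border 'b')
j=4 s[j]='a': π[4]=2 (border 'ba')
j=5 s[j]='b': k: 2→0; π[5]=1 (border 'b')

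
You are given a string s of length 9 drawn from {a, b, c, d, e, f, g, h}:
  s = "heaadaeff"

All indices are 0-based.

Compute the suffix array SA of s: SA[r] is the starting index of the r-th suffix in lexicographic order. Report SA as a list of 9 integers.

[2, 3, 5, 4, 1, 6, 8, 7, 0]

sorted suffixes:
  #0 SA[0]=2  'aadaeff'
  #1 SA[1]=3  'adaeff'
  #2 SA[2]=5  'aeff'
  #3 SA[3]=4  'daeff'
  #4 SA[4]=1  'eaadaeff'
  #5 SA[5]=6  'eff'
  #6 SA[6]=8  'f'
  #7 SA[7]=7  'ff'
  #8 SA[8]=0  'heaadaeff'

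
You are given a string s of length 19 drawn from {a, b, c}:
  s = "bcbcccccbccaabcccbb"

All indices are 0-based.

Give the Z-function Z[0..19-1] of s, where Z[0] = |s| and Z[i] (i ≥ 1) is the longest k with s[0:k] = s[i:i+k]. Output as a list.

Z[0]=19
i=1: i≥r, start 0; Z[1]=0
i=2: i≥r, start 0; Z[2]=2 grow→box=[2,4)
i=3: min(r-i=1, Z[1]=0)=0; Z[3]=0
i=4: i≥r, start 0; Z[4]=0
i=5: i≥r, start 0; Z[5]=0
i=6: i≥r, start 0; Z[6]=0
i=7: i≥r, start 0; Z[7]=0
i=8: i≥r, start 0; Z[8]=2 grow→box=[8,10)
i=9: min(r-i=1, Z[1]=0)=0; Z[9]=0
i=10: i≥r, start 0; Z[10]=0
i=11: i≥r, start 0; Z[11]=0
i=12: i≥r, start 0; Z[12]=0
i=13: i≥r, start 0; Z[13]=2 grow→box=[13,15)
i=14: min(r-i=1, Z[1]=0)=0; Z[14]=0
i=15: i≥r, start 0; Z[15]=0
i=16: i≥r, start 0; Z[16]=0
i=17: i≥r, start 0; Z[17]=1 grow→box=[17,18)
i=18: i≥r, start 0; Z[18]=1 grow→box=[18,19)

[19, 0, 2, 0, 0, 0, 0, 0, 2, 0, 0, 0, 0, 2, 0, 0, 0, 1, 1]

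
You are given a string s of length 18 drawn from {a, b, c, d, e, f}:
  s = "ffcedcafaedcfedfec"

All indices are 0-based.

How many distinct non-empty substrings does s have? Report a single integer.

sorted suffixes:
  #0 SA[0]=8  'aedcfedfec'
  #1 SA[1]=6  'afaedcfedfec'
  #2 SA[2]=17  'c'
  #3 SA[3]=5  'cafaedcfedfec'
  #4 SA[4]=2  'cedcafaedcfedfec'
  #5 SA[5]=11  'cfedfec'
  #6 SA[6]=4  'dcafaedcfedfec'
  #7 SA[7]=10  'dcfedfec'
  #8 SA[8]=14  'dfec'
  #9 SA[9]=16  'ec'
  #10 SA[10]=3  'edcafaedcfedfec'
  #11 SA[11]=9  'edcfedfec'
  #12 SA[12]=13  'edfec'
  #13 SA[13]=7  'faedcfedfec'
  #14 SA[14]=1  'fcedcafaedcfedfec'
  #15 SA[15]=15  'fec'
  #16 SA[16]=12  'fedfec'
  #17 SA[17]=0  'ffcedcafaedcfedfec'

SA = [8, 6, 17, 5, 2, 11, 4, 10, 14, 16, 3, 9, 13, 7, 1, 15, 12, 0]
i: (SA[i-1],SA[i]) lcp shared
  1: (8,6) 1 'a'
  2: (6,17) 0 ''
  3: (17,5) 1 'c'
  4: (5,2) 1 'c'
  5: (2,11) 1 'c'
  6: (11,4) 0 ''
  7: (4,10) 2 'dc'
  8: (10,14) 1 'd'
  9: (14,16) 0 ''
  10: (16,3) 1 'e'
  11: (3,9) 3 'edc'
  12: (9,13) 2 'ed'
  13: (13,7) 0 ''
  14: (7,1) 1 'f'
  15: (1,15) 1 'f'
  16: (15,12) 2 'fe'
  17: (12,0) 1 'f'

n(n+1)/2 = 18·19/2 = 171
Σ LCP = 0 + 1 + 0 + 1 + 1 + 1 + 0 + 2 + 1 + 0 + 1 + 3 + 2 + 0 + 1 + 1 + 2 + 1 = 18
distinct = 171 − 18 = 153

153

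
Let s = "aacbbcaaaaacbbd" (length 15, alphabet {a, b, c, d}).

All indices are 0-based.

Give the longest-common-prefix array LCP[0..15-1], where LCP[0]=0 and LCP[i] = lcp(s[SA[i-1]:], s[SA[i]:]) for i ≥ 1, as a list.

rank→(start, suffix):
  0 → (6, 'aaaaacbbd')
  1 → (7, 'aaaacbbd')
  2 → (8, 'aaacbbd')
  3 → (0, 'aacbbcaaaaacbbd')
  4 → (9, 'aacbbd')
  5 → (1, 'acbbcaaaaacbbd')
  6 → (10, 'acbbd')
  7 → (3, 'bbcaaaaacbbd')
  8 → (12, 'bbd')
  9 → (4, 'bcaaaaacbbd')
  10 → (13, 'bd')
  11 → (5, 'caaaaacbbd')
  12 → (2, 'cbbcaaaaacbbd')
  13 → (11, 'cbbd')
  14 → (14, 'd')

SA = [6, 7, 8, 0, 9, 1, 10, 3, 12, 4, 13, 5, 2, 11, 14]
i: (SA[i-1],SA[i]) lcp shared
  1: (6,7) 4 'aaaa'
  2: (7,8) 3 'aaa'
  3: (8,0) 2 'aa'
  4: (0,9) 5 'aacbb'
  5: (9,1) 1 'a'
  6: (1,10) 4 'acbb'
  7: (10,3) 0 ''
  8: (3,12) 2 'bb'
  9: (12,4) 1 'b'
  10: (4,13) 1 'b'
  11: (13,5) 0 ''
  12: (5,2) 1 'c'
  13: (2,11) 3 'cbb'
  14: (11,14) 0 ''

[0, 4, 3, 2, 5, 1, 4, 0, 2, 1, 1, 0, 1, 3, 0]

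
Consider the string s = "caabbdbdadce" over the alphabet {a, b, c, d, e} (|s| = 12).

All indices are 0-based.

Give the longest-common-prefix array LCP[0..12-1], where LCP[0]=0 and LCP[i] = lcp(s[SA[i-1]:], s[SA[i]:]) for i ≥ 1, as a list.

rank→(start, suffix):
  0 → (1, 'aabbdbdadce')
  1 → (2, 'abbdbdadce')
  2 → (8, 'adce')
  3 → (3, 'bbdbdadce')
  4 → (6, 'bdadce')
  5 → (4, 'bdbdadce')
  6 → (0, 'caabbdbdadce')
  7 → (10, 'ce')
  8 → (7, 'dadce')
  9 → (5, 'dbdadce')
  10 → (9, 'dce')
  11 → (11, 'e')

SA = [1, 2, 8, 3, 6, 4, 0, 10, 7, 5, 9, 11]
rank  pair      lcp
   1  s[1:],s[2:]  1  'a'
   2  s[2:],s[8:]  1  'a'
   3  s[8:],s[3:]  0  ''
   4  s[3:],s[6:]  1  'b'
   5  s[6:],s[4:]  2  'bd'
   6  s[4:],s[0:]  0  ''
   7  s[0:],s[10:]  1  'c'
   8  s[10:],s[7:]  0  ''
   9  s[7:],s[5:]  1  'd'
  10  s[5:],s[9:]  1  'd'
  11  s[9:],s[11:]  0  ''

[0, 1, 1, 0, 1, 2, 0, 1, 0, 1, 1, 0]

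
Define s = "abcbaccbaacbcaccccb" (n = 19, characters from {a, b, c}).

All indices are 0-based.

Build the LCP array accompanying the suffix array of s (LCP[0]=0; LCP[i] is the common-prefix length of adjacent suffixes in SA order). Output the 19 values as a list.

[0, 1, 1, 2, 3, 0, 1, 2, 1, 2, 0, 1, 2, 3, 2, 1, 3, 2, 3]

rank | idx | suffix
   0 |   8 | aacbcaccccb
   1 |   0 | abcbaccbaacbcaccccb
   2 |   9 | acbcaccccb
   3 |   4 | accbaacbcaccccb
   4 |  13 | accccb
   5 |  18 | b
   6 |   7 | baacbcaccccb
   7 |   3 | baccbaacbcaccccb
   8 |  11 | bcaccccb
   9 |   1 | bcbaccbaacbcaccccb
  10 |  12 | caccccb
  11 |  17 | cb
  12 |   6 | cbaacbcaccccb
  13 |   2 | cbaccbaacbcaccccb
  14 |  10 | cbcaccccb
  15 |  16 | ccb
  16 |   5 | ccbaacbcaccccb
  17 |  15 | cccb
  18 |  14 | ccccb

SA = [8, 0, 9, 4, 13, 18, 7, 3, 11, 1, 12, 17, 6, 2, 10, 16, 5, 15, 14]
rank  pair      lcp
   1  s[8:],s[0:]  1  'a'
   2  s[0:],s[9:]  1  'a'
   3  s[9:],s[4:]  2  'ac'
   4  s[4:],s[13:]  3  'acc'
   5  s[13:],s[18:]  0  ''
   6  s[18:],s[7:]  1  'b'
   7  s[7:],s[3:]  2  'ba'
   8  s[3:],s[11:]  1  'b'
   9  s[11:],s[1:]  2  'bc'
  10  s[1:],s[12:]  0  ''
  11  s[12:],s[17:]  1  'c'
  12  s[17:],s[6:]  2  'cb'
  13  s[6:],s[2:]  3  'cba'
  14  s[2:],s[10:]  2  'cb'
  15  s[10:],s[16:]  1  'c'
  16  s[16:],s[5:]  3  'ccb'
  17  s[5:],s[15:]  2  'cc'
  18  s[15:],s[14:]  3  'ccc'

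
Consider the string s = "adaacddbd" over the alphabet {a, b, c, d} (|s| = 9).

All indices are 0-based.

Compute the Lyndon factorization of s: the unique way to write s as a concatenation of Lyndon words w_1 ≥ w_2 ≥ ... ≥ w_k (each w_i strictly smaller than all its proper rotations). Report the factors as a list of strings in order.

emit factor 1: 'ad' (i=0, period=2)
emit factor 2: 'aacddbd' (i=2, period=7)

["ad", "aacddbd"]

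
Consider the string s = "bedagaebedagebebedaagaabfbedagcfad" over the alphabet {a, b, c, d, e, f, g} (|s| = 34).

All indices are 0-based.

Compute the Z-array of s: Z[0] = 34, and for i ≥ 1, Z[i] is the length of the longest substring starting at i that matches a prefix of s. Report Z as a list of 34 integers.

Z[0]=34
i=1: i≥r, start 0; Z[1]=0
i=2: i≥r, start 0; Z[2]=0
i=3: i≥r, start 0; Z[3]=0
i=4: i≥r, start 0; Z[4]=0
i=5: i≥r, start 0; Z[5]=0
i=6: i≥r, start 0; Z[6]=0
i=7: i≥r, start 0; Z[7]=5 grow→box=[7,12)
i=8: min(r-i=4, Z[1]=0)=0; Z[8]=0
i=9: min(r-i=3, Z[2]=0)=0; Z[9]=0
i=10: min(r-i=2, Z[3]=0)=0; Z[10]=0
i=11: min(r-i=1, Z[4]=0)=0; Z[11]=0
i=12: i≥r, start 0; Z[12]=0
i=13: i≥r, start 0; Z[13]=2 grow→box=[13,15)
i=14: min(r-i=1, Z[1]=0)=0; Z[14]=0
i=15: i≥r, start 0; Z[15]=4 grow→box=[15,19)
i=16: min(r-i=3, Z[1]=0)=0; Z[16]=0
i=17: min(r-i=2, Z[2]=0)=0; Z[17]=0
i=18: min(r-i=1, Z[3]=0)=0; Z[18]=0
i=19: i≥r, start 0; Z[19]=0
i=20: i≥r, start 0; Z[20]=0
i=21: i≥r, start 0; Z[21]=0
i=22: i≥r, start 0; Z[22]=0
i=23: i≥r, start 0; Z[23]=1 grow→box=[23,24)
i=24: i≥r, start 0; Z[24]=0
i=25: i≥r, start 0; Z[25]=5 grow→box=[25,30)
i=26: min(r-i=4, Z[1]=0)=0; Z[26]=0
i=27: min(r-i=3, Z[2]=0)=0; Z[27]=0
i=28: min(r-i=2, Z[3]=0)=0; Z[28]=0
i=29: min(r-i=1, Z[4]=0)=0; Z[29]=0
i=30: i≥r, start 0; Z[30]=0
i=31: i≥r, start 0; Z[31]=0
i=32: i≥r, start 0; Z[32]=0
i=33: i≥r, start 0; Z[33]=0

[34, 0, 0, 0, 0, 0, 0, 5, 0, 0, 0, 0, 0, 2, 0, 4, 0, 0, 0, 0, 0, 0, 0, 1, 0, 5, 0, 0, 0, 0, 0, 0, 0, 0]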